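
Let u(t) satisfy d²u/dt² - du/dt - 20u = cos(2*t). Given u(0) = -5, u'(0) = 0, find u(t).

u = -575*exp(5*t)/261 - 124*exp(-4*t)/45 - 6*cos(2*t)/145 - sin(2*t)/290

Characteristic equation r² - r - 20 = 0 factors as (r - 5)(r + 4) = 0, so r = 5, -4.
Hence u_h = C1*exp(5*t) + C2*exp(-4*t).
Try u_p = A*cos(2*t) + B*sin(2*t). Substituting and equating the coefficients of cos(2t) and sin(2t) gives A = -6/145, B = -1/290, so u_p = -6*cos(2*t)/145 - sin(2*t)/290.
General solution: u = -6*cos(2*t)/145 - sin(2*t)/290 + C1*exp(5*t) + C2*exp(-4*t).
Apply the initial conditions: u(0) = -6/145 + C1 + C2 = -5 and u'(0) = -1/145 - 4*C2 + 5*C1 = 0. Solving gives C1 = -575/261, C2 = -124/45.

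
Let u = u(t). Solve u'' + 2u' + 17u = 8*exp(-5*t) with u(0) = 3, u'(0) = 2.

u = exp(-5*t)/4 + 3*exp(-t)*sin(4*t)/2 + 11*cos(4*t)*exp(-t)/4

Characteristic equation r² + 2r + 17 = 0 has discriminant (2)² - 4·(17) = -64 < 0, so r = -1 ± 4i.
Hence u_h = C1*cos(4*t)*exp(-t) + C2*exp(-t)*sin(4*t).
Try u_p = A*exp(-5*t). Substituting into the equation and dividing by exp(-5*t) gives A = 1/4, so u_p = exp(-5*t)/4.
General solution: u = exp(-5*t)/4 + C1*cos(4*t)*exp(-t) + C2*exp(-t)*sin(4*t).
Apply the initial conditions: u(0) = 1/4 + C1 = 3 and u'(0) = -5/4 - C1 + 4*C2 = 2. Solving gives C1 = 11/4, C2 = 3/2.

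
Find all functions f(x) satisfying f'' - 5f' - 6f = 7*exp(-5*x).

f = 7*exp(-5*x)/44 + C1*exp(-x) + C2*exp(6*x)

Characteristic equation r² - 5r - 6 = 0 factors as (r + 1)(r - 6) = 0, so r = -1, 6.
Hence f_h = C1*exp(-x) + C2*exp(6*x).
Try f_p = A*exp(-5*x). Substituting into the equation and dividing by exp(-5*x) gives A = 7/44, so f_p = 7*exp(-5*x)/44.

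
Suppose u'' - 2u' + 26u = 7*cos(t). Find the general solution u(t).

u = -14*sin(t)/629 + 175*cos(t)/629 + C1*cos(5*t)*exp(t) + C2*exp(t)*sin(5*t)

Characteristic equation r² - 2r + 26 = 0 has discriminant (-2)² - 4·(26) = -100 < 0, so r = 1 ± 5i.
Hence u_h = C1*cos(5*t)*exp(t) + C2*exp(t)*sin(5*t).
Try u_p = A*cos(t) + B*sin(t). Substituting and equating the coefficients of cos(t) and sin(t) gives A = 175/629, B = -14/629, so u_p = -14*sin(t)/629 + 175*cos(t)/629.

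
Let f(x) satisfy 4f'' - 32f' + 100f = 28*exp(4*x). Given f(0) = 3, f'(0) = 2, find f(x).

Divide through by 4: f'' - 8f' + 25f = 7*exp(4*x).
Characteristic equation r² - 8r + 25 = 0 has discriminant (-8)² - 4·(25) = -36 < 0, so r = 4 ± 3i.
Hence f_h = C1*cos(3*x)*exp(4*x) + C2*exp(4*x)*sin(3*x).
Try f_p = A*exp(4*x). Substituting into the equation and dividing by exp(4*x) gives A = 7/9, so f_p = 7*exp(4*x)/9.
General solution: f = 7*exp(4*x)/9 + C1*cos(3*x)*exp(4*x) + C2*exp(4*x)*sin(3*x).
Apply the initial conditions: f(0) = 7/9 + C1 = 3 and f'(0) = 28/9 + 3*C2 + 4*C1 = 2. Solving gives C1 = 20/9, C2 = -10/3.

f = 7*exp(4*x)/9 - 10*exp(4*x)*sin(3*x)/3 + 20*cos(3*x)*exp(4*x)/9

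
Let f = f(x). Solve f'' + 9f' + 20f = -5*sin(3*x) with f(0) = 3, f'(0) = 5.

Characteristic equation r² + 9r + 20 = 0 factors as (r + 5)(r + 4) = 0, so r = -5, -4.
Hence f_h = C1*exp(-5*x) + C2*exp(-4*x).
Try f_p = A*cos(3*x) + B*sin(3*x). Substituting and equating the coefficients of cos(3x) and sin(3x) gives A = 27/170, B = -11/170, so f_p = -11*sin(3*x)/170 + 27*cos(3*x)/170.
General solution: f = -11*sin(3*x)/170 + 27*cos(3*x)/170 + C1*exp(-5*x) + C2*exp(-4*x).
Apply the initial conditions: f(0) = 27/170 + C1 + C2 = 3 and f'(0) = -33/170 - 5*C1 - 4*C2 = 5. Solving gives C1 = -563/34, C2 = 97/5.

f = -563*exp(-5*x)/34 - 11*sin(3*x)/170 + 27*cos(3*x)/170 + 97*exp(-4*x)/5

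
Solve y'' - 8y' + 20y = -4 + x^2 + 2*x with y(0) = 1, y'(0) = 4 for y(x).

y = -149/1000 + x**2/20 + 7*x/50 - 46*exp(4*x)*sin(2*x)/125 + 1149*cos(2*x)*exp(4*x)/1000

Characteristic equation r² - 8r + 20 = 0 has discriminant (-8)² - 4·(20) = -16 < 0, so r = 4 ± 2i.
Hence y_h = C1*cos(2*x)*exp(4*x) + C2*exp(4*x)*sin(2*x).
For the particular solution try y_p = A0 + A1*x + A2*x^2. Substituting and matching coefficients of each power of x gives A0 = -149/1000, A1 = 7/50, A2 = 1/20, so y_p = -149/1000 + x^2/20 + 7*x/50.
General solution: y = -149/1000 + x^2/20 + 7*x/50 + C1*cos(2*x)*exp(4*x) + C2*exp(4*x)*sin(2*x).
Apply the initial conditions: y(0) = -149/1000 + C1 = 1 and y'(0) = 7/50 + 2*C2 + 4*C1 = 4. Solving gives C1 = 1149/1000, C2 = -46/125.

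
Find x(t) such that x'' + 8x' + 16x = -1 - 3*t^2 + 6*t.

Characteristic equation r² + 8r + 16 = 0 has discriminant (8)² - 4·(16) = 0, so r = -4 is a repeated root.
Hence x_h = (C1 + C2*t)*exp(-4*t).
For the particular solution try x_p = A0 + A1*t + A2*t^2. Substituting and matching coefficients of each power of t gives A0 = -41/128, A1 = 9/16, A2 = -3/16, so x_p = -41/128 - 3*t^2/16 + 9*t/16.

x = -41/128 - 3*t**2/16 + 9*t/16 + C1*exp(-4*t) + C2*t*exp(-4*t)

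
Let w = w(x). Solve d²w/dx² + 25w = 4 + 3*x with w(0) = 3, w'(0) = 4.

Characteristic equation r² + 25 = 0 has discriminant (0)² - 4·(25) = -100 < 0, so r = ± 5i.
Hence w_h = C1*cos(5*x) + C2*sin(5*x).
For the particular solution try w_p = A0 + A1*x. Substituting and matching coefficients of each power of x gives A0 = 4/25, A1 = 3/25, so w_p = 4/25 + 3*x/25.
General solution: w = 4/25 + 3*x/25 + C1*cos(5*x) + C2*sin(5*x).
Apply the initial conditions: w(0) = 4/25 + C1 = 3 and w'(0) = 3/25 + 5*C2 = 4. Solving gives C1 = 71/25, C2 = 97/125.

w = 4/25 + 3*x/25 + 71*cos(5*x)/25 + 97*sin(5*x)/125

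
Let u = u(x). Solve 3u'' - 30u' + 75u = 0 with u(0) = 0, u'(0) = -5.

u = -5*x*exp(5*x)

Divide through by 3: u'' - 10u' + 25u = 0.
Characteristic equation r² - 10r + 25 = 0 has discriminant (-10)² - 4·(25) = 0, so r = 5 is a repeated root.
Hence u_h = (C1 + C2*x)*exp(5*x).
Apply the initial conditions: u(0) = C1 = 0 and u'(0) = C2 + 5*C1 = -5. Solving gives C1 = 0, C2 = -5.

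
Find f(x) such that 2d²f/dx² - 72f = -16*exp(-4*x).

f = 2*exp(-4*x)/5 + C1*exp(6*x) + C2*exp(-6*x)

Divide through by 2: f'' - 36f = -8*exp(-4*x).
Characteristic equation r² - 36 = 0 factors as (r - 6)(r + 6) = 0, so r = 6, -6.
Hence f_h = C1*exp(6*x) + C2*exp(-6*x).
Try f_p = A*exp(-4*x). Substituting into the equation and dividing by exp(-4*x) gives A = 2/5, so f_p = 2*exp(-4*x)/5.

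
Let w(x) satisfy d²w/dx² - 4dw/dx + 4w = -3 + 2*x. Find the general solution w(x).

Characteristic equation r² - 4r + 4 = 0 has discriminant (-4)² - 4·(4) = 0, so r = 2 is a repeated root.
Hence w_h = (C1 + C2*x)*exp(2*x).
For the particular solution try w_p = A0 + A1*x. Substituting and matching coefficients of each power of x gives A0 = -1/4, A1 = 1/2, so w_p = -1/4 + x/2.

w = -1/4 + x/2 + C1*exp(2*x) + C2*x*exp(2*x)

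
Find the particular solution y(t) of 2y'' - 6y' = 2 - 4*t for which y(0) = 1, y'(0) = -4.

y = 62/27 - 35*exp(3*t)/27 - t/9 + t**2/3

Divide through by 2: y'' - 3y' = 1 - 2*t.
Characteristic equation r² - 3r = 0 factors as (r - 3)r = 0, so r = 3, 0.
Hence y_h = C1*exp(3*t) + C2.
Since 0 is a characteristic root (multiplicity 1), multiply the polynomial trial by t: try y_p = t*(A0 + A1*t). Substituting and matching coefficients of each power of t gives A0 = -1/9, A1 = 1/3, so y_p = -t/9 + t^2/3.
General solution: y = C2 - t/9 + t^2/3 + C1*exp(3*t).
Apply the initial conditions: y(0) = C1 + C2 = 1 and y'(0) = -1/9 + 3*C1 = -4. Solving gives C1 = -35/27, C2 = 62/27.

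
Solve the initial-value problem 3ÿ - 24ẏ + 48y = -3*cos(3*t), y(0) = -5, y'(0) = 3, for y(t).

Divide through by 3: y'' - 8y' + 16y = -cos(3*t).
Characteristic equation r² - 8r + 16 = 0 has discriminant (-8)² - 4·(16) = 0, so r = 4 is a repeated root.
Hence y_h = (C1 + C2*t)*exp(4*t).
Try y_p = A*cos(3*t) + B*sin(3*t). Substituting and equating the coefficients of cos(3t) and sin(3t) gives A = -7/625, B = 24/625, so y_p = -7*cos(3*t)/625 + 24*sin(3*t)/625.
General solution: y = -7*cos(3*t)/625 + 24*sin(3*t)/625 + C1*exp(4*t) + C2*t*exp(4*t).
Apply the initial conditions: y(0) = -7/625 + C1 = -5 and y'(0) = 72/625 + C2 + 4*C1 = 3. Solving gives C1 = -3118/625, C2 = 571/25.

y = -3118*exp(4*t)/625 - 7*cos(3*t)/625 + 24*sin(3*t)/625 + 571*t*exp(4*t)/25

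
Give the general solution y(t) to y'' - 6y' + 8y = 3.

Characteristic equation r² - 6r + 8 = 0 factors as (r - 4)(r - 2) = 0, so r = 4, 2.
Hence y_h = C1*exp(4*t) + C2*exp(2*t).
For the particular solution try y_p = A0. Substituting and matching coefficients of each power of t gives A0 = 3/8, so y_p = 3/8.

y = 3/8 + C1*exp(4*t) + C2*exp(2*t)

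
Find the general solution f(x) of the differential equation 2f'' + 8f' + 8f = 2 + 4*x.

f = -1/4 + x/2 + C1*exp(-2*x) + C2*x*exp(-2*x)

Divide through by 2: f'' + 4f' + 4f = 1 + 2*x.
Characteristic equation r² + 4r + 4 = 0 has discriminant (4)² - 4·(4) = 0, so r = -2 is a repeated root.
Hence f_h = (C1 + C2*x)*exp(-2*x).
For the particular solution try f_p = A0 + A1*x. Substituting and matching coefficients of each power of x gives A0 = -1/4, A1 = 1/2, so f_p = -1/4 + x/2.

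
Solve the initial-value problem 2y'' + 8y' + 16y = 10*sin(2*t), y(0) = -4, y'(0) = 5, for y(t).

y = -cos(2*t)/2 + sin(2*t)/4 - 7*cos(2*t)*exp(-2*t)/2 - 5*exp(-2*t)*sin(2*t)/4

Divide through by 2: y'' + 4y' + 8y = 5*sin(2*t).
Characteristic equation r² + 4r + 8 = 0 has discriminant (4)² - 4·(8) = -16 < 0, so r = -2 ± 2i.
Hence y_h = C1*cos(2*t)*exp(-2*t) + C2*exp(-2*t)*sin(2*t).
Try y_p = A*cos(2*t) + B*sin(2*t). Substituting and equating the coefficients of cos(2t) and sin(2t) gives A = -1/2, B = 1/4, so y_p = -cos(2*t)/2 + sin(2*t)/4.
General solution: y = -cos(2*t)/2 + sin(2*t)/4 + C1*cos(2*t)*exp(-2*t) + C2*exp(-2*t)*sin(2*t).
Apply the initial conditions: y(0) = -1/2 + C1 = -4 and y'(0) = 1/2 - 2*C1 + 2*C2 = 5. Solving gives C1 = -7/2, C2 = -5/4.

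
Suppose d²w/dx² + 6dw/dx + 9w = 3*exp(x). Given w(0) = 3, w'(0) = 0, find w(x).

w = 3*exp(x)/16 + 45*exp(-3*x)/16 + 33*x*exp(-3*x)/4

Characteristic equation r² + 6r + 9 = 0 has discriminant (6)² - 4·(9) = 0, so r = -3 is a repeated root.
Hence w_h = (C1 + C2*x)*exp(-3*x).
Try w_p = A*exp(x). Substituting into the equation and dividing by exp(x) gives A = 3/16, so w_p = 3*exp(x)/16.
General solution: w = 3*exp(x)/16 + C1*exp(-3*x) + C2*x*exp(-3*x).
Apply the initial conditions: w(0) = 3/16 + C1 = 3 and w'(0) = 3/16 + C2 - 3*C1 = 0. Solving gives C1 = 45/16, C2 = 33/4.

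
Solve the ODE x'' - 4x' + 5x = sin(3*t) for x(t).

x = -sin(3*t)/40 + 3*cos(3*t)/40 + C1*cos(t)*exp(2*t) + C2*exp(2*t)*sin(t)

Characteristic equation r² - 4r + 5 = 0 has discriminant (-4)² - 4·(5) = -4 < 0, so r = 2 ± i.
Hence x_h = C1*cos(t)*exp(2*t) + C2*exp(2*t)*sin(t).
Try x_p = A*cos(3*t) + B*sin(3*t). Substituting and equating the coefficients of cos(3t) and sin(3t) gives A = 3/40, B = -1/40, so x_p = -sin(3*t)/40 + 3*cos(3*t)/40.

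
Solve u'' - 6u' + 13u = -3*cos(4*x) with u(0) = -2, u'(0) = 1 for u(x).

Characteristic equation r² - 6r + 13 = 0 has discriminant (-6)² - 4·(13) = -16 < 0, so r = 3 ± 2i.
Hence u_h = C1*cos(2*x)*exp(3*x) + C2*exp(3*x)*sin(2*x).
Try u_p = A*cos(4*x) + B*sin(4*x). Substituting and equating the coefficients of cos(4x) and sin(4x) gives A = 1/65, B = 8/65, so u_p = cos(4*x)/65 + 8*sin(4*x)/65.
General solution: u = cos(4*x)/65 + 8*sin(4*x)/65 + C1*cos(2*x)*exp(3*x) + C2*exp(3*x)*sin(2*x).
Apply the initial conditions: u(0) = 1/65 + C1 = -2 and u'(0) = 32/65 + 2*C2 + 3*C1 = 1. Solving gives C1 = -131/65, C2 = 213/65.

u = cos(4*x)/65 + 8*sin(4*x)/65 - 131*cos(2*x)*exp(3*x)/65 + 213*exp(3*x)*sin(2*x)/65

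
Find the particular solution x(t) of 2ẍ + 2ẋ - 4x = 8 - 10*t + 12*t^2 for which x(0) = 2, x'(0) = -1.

x = -21/4 - 3*t**2 - t/2 + 14*exp(t)/3 + 31*exp(-2*t)/12

Divide through by 2: x'' + x' - 2x = 4 - 5*t + 6*t^2.
Characteristic equation r² + r - 2 = 0 factors as (r + 2)(r - 1) = 0, so r = -2, 1.
Hence x_h = C1*exp(-2*t) + C2*exp(t).
For the particular solution try x_p = A0 + A1*t + A2*t^2. Substituting and matching coefficients of each power of t gives A0 = -21/4, A1 = -1/2, A2 = -3, so x_p = -21/4 - 3*t^2 - t/2.
General solution: x = -21/4 - 3*t^2 - t/2 + C1*exp(-2*t) + C2*exp(t).
Apply the initial conditions: x(0) = -21/4 + C1 + C2 = 2 and x'(0) = -1/2 + C2 - 2*C1 = -1. Solving gives C1 = 31/12, C2 = 14/3.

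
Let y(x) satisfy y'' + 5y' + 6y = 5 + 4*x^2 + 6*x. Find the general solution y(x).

Characteristic equation r² + 5r + 6 = 0 factors as (r + 2)(r + 3) = 0, so r = -2, -3.
Hence y_h = C1*exp(-2*x) + C2*exp(-3*x).
For the particular solution try y_p = A0 + A1*x + A2*x^2. Substituting and matching coefficients of each power of x gives A0 = 19/27, A1 = -1/9, A2 = 2/3, so y_p = 19/27 - x/9 + 2*x^2/3.

y = 19/27 - x/9 + 2*x**2/3 + C1*exp(-2*x) + C2*exp(-3*x)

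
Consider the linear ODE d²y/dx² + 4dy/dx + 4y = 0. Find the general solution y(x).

y = C1*exp(-2*x) + C2*x*exp(-2*x)

Characteristic equation r² + 4r + 4 = 0 has discriminant (4)² - 4·(4) = 0, so r = -2 is a repeated root.
Hence y_h = (C1 + C2*x)*exp(-2*x).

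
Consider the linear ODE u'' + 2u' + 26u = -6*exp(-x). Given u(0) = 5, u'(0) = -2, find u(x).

u = -6*exp(-x)/25 + 3*exp(-x)*sin(5*x)/5 + 131*cos(5*x)*exp(-x)/25

Characteristic equation r² + 2r + 26 = 0 has discriminant (2)² - 4·(26) = -100 < 0, so r = -1 ± 5i.
Hence u_h = C1*cos(5*x)*exp(-x) + C2*exp(-x)*sin(5*x).
Try u_p = A*exp(-x). Substituting into the equation and dividing by exp(-x) gives A = -6/25, so u_p = -6*exp(-x)/25.
General solution: u = -6*exp(-x)/25 + C1*cos(5*x)*exp(-x) + C2*exp(-x)*sin(5*x).
Apply the initial conditions: u(0) = -6/25 + C1 = 5 and u'(0) = 6/25 - C1 + 5*C2 = -2. Solving gives C1 = 131/25, C2 = 3/5.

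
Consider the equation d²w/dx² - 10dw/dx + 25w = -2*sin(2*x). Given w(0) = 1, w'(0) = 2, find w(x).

Characteristic equation r² - 10r + 25 = 0 has discriminant (-10)² - 4·(25) = 0, so r = 5 is a repeated root.
Hence w_h = (C1 + C2*x)*exp(5*x).
Try w_p = A*cos(2*x) + B*sin(2*x). Substituting and equating the coefficients of cos(2x) and sin(2x) gives A = -40/841, B = -42/841, so w_p = -42*sin(2*x)/841 - 40*cos(2*x)/841.
General solution: w = -42*sin(2*x)/841 - 40*cos(2*x)/841 + C1*exp(5*x) + C2*x*exp(5*x).
Apply the initial conditions: w(0) = -40/841 + C1 = 1 and w'(0) = -84/841 + C2 + 5*C1 = 2. Solving gives C1 = 881/841, C2 = -91/29.

w = -42*sin(2*x)/841 - 40*cos(2*x)/841 + 881*exp(5*x)/841 - 91*x*exp(5*x)/29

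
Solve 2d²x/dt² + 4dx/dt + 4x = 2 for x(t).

x = 1/2 + C1*cos(t)*exp(-t) + C2*exp(-t)*sin(t)

Divide through by 2: x'' + 2x' + 2x = 1.
Characteristic equation r² + 2r + 2 = 0 has discriminant (2)² - 4·(2) = -4 < 0, so r = -1 ± i.
Hence x_h = C1*cos(t)*exp(-t) + C2*exp(-t)*sin(t).
For the particular solution try x_p = A0. Substituting and matching coefficients of each power of t gives A0 = 1/2, so x_p = 1/2.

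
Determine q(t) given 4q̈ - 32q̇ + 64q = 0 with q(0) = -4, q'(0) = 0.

Divide through by 4: q'' - 8q' + 16q = 0.
Characteristic equation r² - 8r + 16 = 0 has discriminant (-8)² - 4·(16) = 0, so r = 4 is a repeated root.
Hence q_h = (C1 + C2*t)*exp(4*t).
Apply the initial conditions: q(0) = C1 = -4 and q'(0) = C2 + 4*C1 = 0. Solving gives C1 = -4, C2 = 16.

q = -4*exp(4*t) + 16*t*exp(4*t)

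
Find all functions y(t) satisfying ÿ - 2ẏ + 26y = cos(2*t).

y = -sin(2*t)/125 + 11*cos(2*t)/250 + C1*cos(5*t)*exp(t) + C2*exp(t)*sin(5*t)

Characteristic equation r² - 2r + 26 = 0 has discriminant (-2)² - 4·(26) = -100 < 0, so r = 1 ± 5i.
Hence y_h = C1*cos(5*t)*exp(t) + C2*exp(t)*sin(5*t).
Try y_p = A*cos(2*t) + B*sin(2*t). Substituting and equating the coefficients of cos(2t) and sin(2t) gives A = 11/250, B = -1/125, so y_p = -sin(2*t)/125 + 11*cos(2*t)/250.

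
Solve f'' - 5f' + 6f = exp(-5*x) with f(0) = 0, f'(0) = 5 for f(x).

Characteristic equation r² - 5r + 6 = 0 factors as (r - 3)(r - 2) = 0, so r = 3, 2.
Hence f_h = C1*exp(3*x) + C2*exp(2*x).
Try f_p = A*exp(-5*x). Substituting into the equation and dividing by exp(-5*x) gives A = 1/56, so f_p = exp(-5*x)/56.
General solution: f = exp(-5*x)/56 + C1*exp(3*x) + C2*exp(2*x).
Apply the initial conditions: f(0) = 1/56 + C1 + C2 = 0 and f'(0) = -5/56 + 2*C2 + 3*C1 = 5. Solving gives C1 = 41/8, C2 = -36/7.

f = -36*exp(2*x)/7 + exp(-5*x)/56 + 41*exp(3*x)/8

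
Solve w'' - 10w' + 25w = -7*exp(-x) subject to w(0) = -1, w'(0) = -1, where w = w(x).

Characteristic equation r² - 10r + 25 = 0 has discriminant (-10)² - 4·(25) = 0, so r = 5 is a repeated root.
Hence w_h = (C1 + C2*x)*exp(5*x).
Try w_p = A*exp(-x). Substituting into the equation and dividing by exp(-x) gives A = -7/36, so w_p = -7*exp(-x)/36.
General solution: w = -7*exp(-x)/36 + C1*exp(5*x) + C2*x*exp(5*x).
Apply the initial conditions: w(0) = -7/36 + C1 = -1 and w'(0) = 7/36 + C2 + 5*C1 = -1. Solving gives C1 = -29/36, C2 = 17/6.

w = -29*exp(5*x)/36 - 7*exp(-x)/36 + 17*x*exp(5*x)/6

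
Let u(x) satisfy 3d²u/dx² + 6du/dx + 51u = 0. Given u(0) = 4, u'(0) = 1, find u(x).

Divide through by 3: u'' + 2u' + 17u = 0.
Characteristic equation r² + 2r + 17 = 0 has discriminant (2)² - 4·(17) = -64 < 0, so r = -1 ± 4i.
Hence u_h = C1*cos(4*x)*exp(-x) + C2*exp(-x)*sin(4*x).
Apply the initial conditions: u(0) = C1 = 4 and u'(0) = -C1 + 4*C2 = 1. Solving gives C1 = 4, C2 = 5/4.

u = 4*cos(4*x)*exp(-x) + 5*exp(-x)*sin(4*x)/4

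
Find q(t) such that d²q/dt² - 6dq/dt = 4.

Characteristic equation r² - 6r = 0 factors as (r - 6)r = 0, so r = 6, 0.
Hence q_h = C1*exp(6*t) + C2.
Since 0 is a characteristic root (multiplicity 1), multiply the polynomial trial by t: try q_p = A0*t. Substituting and matching coefficients of each power of t gives A0 = -2/3, so q_p = -2*t/3.

q = C2 - 2*t/3 + C1*exp(6*t)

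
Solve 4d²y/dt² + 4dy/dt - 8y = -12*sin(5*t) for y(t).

y = 15*cos(5*t)/754 + 81*sin(5*t)/754 + C1*exp(-2*t) + C2*exp(t)

Divide through by 4: y'' + y' - 2y = -3*sin(5*t).
Characteristic equation r² + r - 2 = 0 factors as (r + 2)(r - 1) = 0, so r = -2, 1.
Hence y_h = C1*exp(-2*t) + C2*exp(t).
Try y_p = A*cos(5*t) + B*sin(5*t). Substituting and equating the coefficients of cos(5t) and sin(5t) gives A = 15/754, B = 81/754, so y_p = 15*cos(5*t)/754 + 81*sin(5*t)/754.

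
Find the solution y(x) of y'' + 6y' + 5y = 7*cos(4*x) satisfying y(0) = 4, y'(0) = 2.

y = -211*exp(-5*x)/164 - 77*cos(4*x)/697 + 168*sin(4*x)/697 + 367*exp(-x)/68

Characteristic equation r² + 6r + 5 = 0 factors as (r + 5)(r + 1) = 0, so r = -5, -1.
Hence y_h = C1*exp(-5*x) + C2*exp(-x).
Try y_p = A*cos(4*x) + B*sin(4*x). Substituting and equating the coefficients of cos(4x) and sin(4x) gives A = -77/697, B = 168/697, so y_p = -77*cos(4*x)/697 + 168*sin(4*x)/697.
General solution: y = -77*cos(4*x)/697 + 168*sin(4*x)/697 + C1*exp(-5*x) + C2*exp(-x).
Apply the initial conditions: y(0) = -77/697 + C1 + C2 = 4 and y'(0) = 672/697 - C2 - 5*C1 = 2. Solving gives C1 = -211/164, C2 = 367/68.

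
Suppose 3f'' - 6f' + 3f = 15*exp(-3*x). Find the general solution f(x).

f = 5*exp(-3*x)/16 + C1*exp(x) + C2*x*exp(x)

Divide through by 3: f'' - 2f' + f = 5*exp(-3*x).
Characteristic equation r² - 2r + 1 = 0 has discriminant (-2)² - 4·(1) = 0, so r = 1 is a repeated root.
Hence f_h = (C1 + C2*x)*exp(x).
Try f_p = A*exp(-3*x). Substituting into the equation and dividing by exp(-3*x) gives A = 5/16, so f_p = 5*exp(-3*x)/16.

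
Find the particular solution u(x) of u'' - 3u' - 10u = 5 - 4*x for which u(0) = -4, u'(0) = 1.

u = -31/50 - 22*exp(5*x)/25 - 5*exp(-2*x)/2 + 2*x/5

Characteristic equation r² - 3r - 10 = 0 factors as (r + 2)(r - 5) = 0, so r = -2, 5.
Hence u_h = C1*exp(-2*x) + C2*exp(5*x).
For the particular solution try u_p = A0 + A1*x. Substituting and matching coefficients of each power of x gives A0 = -31/50, A1 = 2/5, so u_p = -31/50 + 2*x/5.
General solution: u = -31/50 + 2*x/5 + C1*exp(-2*x) + C2*exp(5*x).
Apply the initial conditions: u(0) = -31/50 + C1 + C2 = -4 and u'(0) = 2/5 - 2*C1 + 5*C2 = 1. Solving gives C1 = -5/2, C2 = -22/25.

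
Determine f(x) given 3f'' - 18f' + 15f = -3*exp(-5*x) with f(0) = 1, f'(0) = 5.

f = -exp(-5*x)/60 + exp(x)/24 + 39*exp(5*x)/40

Divide through by 3: f'' - 6f' + 5f = -exp(-5*x).
Characteristic equation r² - 6r + 5 = 0 factors as (r - 1)(r - 5) = 0, so r = 1, 5.
Hence f_h = C1*exp(x) + C2*exp(5*x).
Try f_p = A*exp(-5*x). Substituting into the equation and dividing by exp(-5*x) gives A = -1/60, so f_p = -exp(-5*x)/60.
General solution: f = -exp(-5*x)/60 + C1*exp(x) + C2*exp(5*x).
Apply the initial conditions: f(0) = -1/60 + C1 + C2 = 1 and f'(0) = 1/12 + C1 + 5*C2 = 5. Solving gives C1 = 1/24, C2 = 39/40.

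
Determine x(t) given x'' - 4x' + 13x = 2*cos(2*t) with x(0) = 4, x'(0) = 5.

Characteristic equation r² - 4r + 13 = 0 has discriminant (-4)² - 4·(13) = -36 < 0, so r = 2 ± 3i.
Hence x_h = C1*cos(3*t)*exp(2*t) + C2*exp(2*t)*sin(3*t).
Try x_p = A*cos(2*t) + B*sin(2*t). Substituting and equating the coefficients of cos(2t) and sin(2t) gives A = 18/145, B = -16/145, so x_p = -16*sin(2*t)/145 + 18*cos(2*t)/145.
General solution: x = -16*sin(2*t)/145 + 18*cos(2*t)/145 + C1*cos(3*t)*exp(2*t) + C2*exp(2*t)*sin(3*t).
Apply the initial conditions: x(0) = 18/145 + C1 = 4 and x'(0) = -32/145 + 2*C1 + 3*C2 = 5. Solving gives C1 = 562/145, C2 = -367/435.

x = -16*sin(2*t)/145 + 18*cos(2*t)/145 - 367*exp(2*t)*sin(3*t)/435 + 562*cos(3*t)*exp(2*t)/145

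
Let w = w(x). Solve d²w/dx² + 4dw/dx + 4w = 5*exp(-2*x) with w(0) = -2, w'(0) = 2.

Characteristic equation r² + 4r + 4 = 0 has discriminant (4)² - 4·(4) = 0, so r = -2 is a repeated root.
Hence w_h = (C1 + C2*x)*exp(-2*x).
Since exp(-2*x) solves the homogeneous equation (r = -2 is a root of multiplicity 2), multiply the trial by x^2. Try w_p = A*x^2*exp(-2*x). Substituting into the equation and dividing by exp(-2*x) gives A = 5/2, so w_p = 5*x^2*exp(-2*x)/2.
General solution: w = C1*exp(-2*x) + 5*x^2*exp(-2*x)/2 + C2*x*exp(-2*x).
Apply the initial conditions: w(0) = C1 = -2 and w'(0) = C2 - 2*C1 = 2. Solving gives C1 = -2, C2 = -2.

w = -2*exp(-2*x) - 2*x*exp(-2*x) + 5*x**2*exp(-2*x)/2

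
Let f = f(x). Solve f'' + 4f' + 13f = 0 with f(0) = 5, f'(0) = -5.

Characteristic equation r² + 4r + 13 = 0 has discriminant (4)² - 4·(13) = -36 < 0, so r = -2 ± 3i.
Hence f_h = C1*cos(3*x)*exp(-2*x) + C2*exp(-2*x)*sin(3*x).
Apply the initial conditions: f(0) = C1 = 5 and f'(0) = -2*C1 + 3*C2 = -5. Solving gives C1 = 5, C2 = 5/3.

f = 5*cos(3*x)*exp(-2*x) + 5*exp(-2*x)*sin(3*x)/3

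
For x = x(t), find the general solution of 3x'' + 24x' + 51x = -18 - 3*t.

Divide through by 3: x'' + 8x' + 17x = -6 - t.
Characteristic equation r² + 8r + 17 = 0 has discriminant (8)² - 4·(17) = -4 < 0, so r = -4 ± i.
Hence x_h = C1*cos(t)*exp(-4*t) + C2*exp(-4*t)*sin(t).
For the particular solution try x_p = A0 + A1*t. Substituting and matching coefficients of each power of t gives A0 = -94/289, A1 = -1/17, so x_p = -94/289 - t/17.

x = -94/289 - t/17 + C1*cos(t)*exp(-4*t) + C2*exp(-4*t)*sin(t)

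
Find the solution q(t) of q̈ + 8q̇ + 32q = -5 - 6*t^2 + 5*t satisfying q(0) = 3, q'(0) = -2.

q = -53/256 - 3*t**2/16 + t/4 + 677*exp(-4*t)*sin(4*t)/256 + 821*cos(4*t)*exp(-4*t)/256

Characteristic equation r² + 8r + 32 = 0 has discriminant (8)² - 4·(32) = -64 < 0, so r = -4 ± 4i.
Hence q_h = C1*cos(4*t)*exp(-4*t) + C2*exp(-4*t)*sin(4*t).
For the particular solution try q_p = A0 + A1*t + A2*t^2. Substituting and matching coefficients of each power of t gives A0 = -53/256, A1 = 1/4, A2 = -3/16, so q_p = -53/256 - 3*t^2/16 + t/4.
General solution: q = -53/256 - 3*t^2/16 + t/4 + C1*cos(4*t)*exp(-4*t) + C2*exp(-4*t)*sin(4*t).
Apply the initial conditions: q(0) = -53/256 + C1 = 3 and q'(0) = 1/4 - 4*C1 + 4*C2 = -2. Solving gives C1 = 821/256, C2 = 677/256.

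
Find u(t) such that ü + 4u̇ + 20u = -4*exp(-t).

Characteristic equation r² + 4r + 20 = 0 has discriminant (4)² - 4·(20) = -64 < 0, so r = -2 ± 4i.
Hence u_h = C1*cos(4*t)*exp(-2*t) + C2*exp(-2*t)*sin(4*t).
Try u_p = A*exp(-t). Substituting into the equation and dividing by exp(-t) gives A = -4/17, so u_p = -4*exp(-t)/17.

u = -4*exp(-t)/17 + C1*cos(4*t)*exp(-2*t) + C2*exp(-2*t)*sin(4*t)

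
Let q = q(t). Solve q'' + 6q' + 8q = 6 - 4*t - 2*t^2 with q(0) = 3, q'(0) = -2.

Characteristic equation r² + 6r + 8 = 0 factors as (r + 4)(r + 2) = 0, so r = -4, -2.
Hence q_h = C1*exp(-4*t) + C2*exp(-2*t).
For the particular solution try q_p = A0 + A1*t + A2*t^2. Substituting and matching coefficients of each power of t gives A0 = 29/32, A1 = -1/8, A2 = -1/4, so q_p = 29/32 - t^2/4 - t/8.
General solution: q = 29/32 - t^2/4 - t/8 + C1*exp(-4*t) + C2*exp(-2*t).
Apply the initial conditions: q(0) = 29/32 + C1 + C2 = 3 and q'(0) = -1/8 - 4*C1 - 2*C2 = -2. Solving gives C1 = -37/32, C2 = 13/4.

q = 29/32 - 37*exp(-4*t)/32 - t**2/4 - t/8 + 13*exp(-2*t)/4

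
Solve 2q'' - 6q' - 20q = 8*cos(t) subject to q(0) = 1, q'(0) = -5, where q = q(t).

q = -29*exp(5*t)/91 - 22*cos(t)/65 - 6*sin(t)/65 + 58*exp(-2*t)/35

Divide through by 2: q'' - 3q' - 10q = 4*cos(t).
Characteristic equation r² - 3r - 10 = 0 factors as (r + 2)(r - 5) = 0, so r = -2, 5.
Hence q_h = C1*exp(-2*t) + C2*exp(5*t).
Try q_p = A*cos(t) + B*sin(t). Substituting and equating the coefficients of cos(t) and sin(t) gives A = -22/65, B = -6/65, so q_p = -22*cos(t)/65 - 6*sin(t)/65.
General solution: q = -22*cos(t)/65 - 6*sin(t)/65 + C1*exp(-2*t) + C2*exp(5*t).
Apply the initial conditions: q(0) = -22/65 + C1 + C2 = 1 and q'(0) = -6/65 - 2*C1 + 5*C2 = -5. Solving gives C1 = 58/35, C2 = -29/91.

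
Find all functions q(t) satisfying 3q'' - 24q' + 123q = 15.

Divide through by 3: q'' - 8q' + 41q = 5.
Characteristic equation r² - 8r + 41 = 0 has discriminant (-8)² - 4·(41) = -100 < 0, so r = 4 ± 5i.
Hence q_h = C1*cos(5*t)*exp(4*t) + C2*exp(4*t)*sin(5*t).
For the particular solution try q_p = A0. Substituting and matching coefficients of each power of t gives A0 = 5/41, so q_p = 5/41.

q = 5/41 + C1*cos(5*t)*exp(4*t) + C2*exp(4*t)*sin(5*t)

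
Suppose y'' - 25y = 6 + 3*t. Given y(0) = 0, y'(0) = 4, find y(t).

Characteristic equation r² - 25 = 0 factors as (r - 5)(r + 5) = 0, so r = 5, -5.
Hence y_h = C1*exp(5*t) + C2*exp(-5*t).
For the particular solution try y_p = A0 + A1*t. Substituting and matching coefficients of each power of t gives A0 = -6/25, A1 = -3/25, so y_p = -6/25 - 3*t/25.
General solution: y = -6/25 - 3*t/25 + C1*exp(5*t) + C2*exp(-5*t).
Apply the initial conditions: y(0) = -6/25 + C1 + C2 = 0 and y'(0) = -3/25 - 5*C2 + 5*C1 = 4. Solving gives C1 = 133/250, C2 = -73/250.

y = -6/25 - 73*exp(-5*t)/250 - 3*t/25 + 133*exp(5*t)/250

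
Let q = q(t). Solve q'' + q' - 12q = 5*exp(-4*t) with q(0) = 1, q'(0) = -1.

Characteristic equation r² + r - 12 = 0 factors as (r + 4)(r - 3) = 0, so r = -4, 3.
Hence q_h = C1*exp(-4*t) + C2*exp(3*t).
Since exp(-4*t) solves the homogeneous equation (r = -4 is a root of multiplicity 1), multiply the trial by t. Try q_p = A*t*exp(-4*t). Substituting into the equation and dividing by exp(-4*t) gives A = -5/7, so q_p = -5*t*exp(-4*t)/7.
General solution: q = C1*exp(-4*t) + C2*exp(3*t) - 5*t*exp(-4*t)/7.
Apply the initial conditions: q(0) = C1 + C2 = 1 and q'(0) = -5/7 - 4*C1 + 3*C2 = -1. Solving gives C1 = 23/49, C2 = 26/49.

q = 23*exp(-4*t)/49 + 26*exp(3*t)/49 - 5*t*exp(-4*t)/7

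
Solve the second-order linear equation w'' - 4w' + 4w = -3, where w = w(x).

w = -3/4 + C1*exp(2*x) + C2*x*exp(2*x)

Characteristic equation r² - 4r + 4 = 0 has discriminant (-4)² - 4·(4) = 0, so r = 2 is a repeated root.
Hence w_h = (C1 + C2*x)*exp(2*x).
For the particular solution try w_p = A0. Substituting and matching coefficients of each power of x gives A0 = -3/4, so w_p = -3/4.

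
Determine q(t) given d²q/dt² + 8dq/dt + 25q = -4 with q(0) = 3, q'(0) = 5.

q = -4/25 + 79*cos(3*t)*exp(-4*t)/25 + 147*exp(-4*t)*sin(3*t)/25

Characteristic equation r² + 8r + 25 = 0 has discriminant (8)² - 4·(25) = -36 < 0, so r = -4 ± 3i.
Hence q_h = C1*cos(3*t)*exp(-4*t) + C2*exp(-4*t)*sin(3*t).
For the particular solution try q_p = A0. Substituting and matching coefficients of each power of t gives A0 = -4/25, so q_p = -4/25.
General solution: q = -4/25 + C1*cos(3*t)*exp(-4*t) + C2*exp(-4*t)*sin(3*t).
Apply the initial conditions: q(0) = -4/25 + C1 = 3 and q'(0) = -4*C1 + 3*C2 = 5. Solving gives C1 = 79/25, C2 = 147/25.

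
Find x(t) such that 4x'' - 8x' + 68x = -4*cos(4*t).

Divide through by 4: x'' - 2x' + 17x = -cos(4*t).
Characteristic equation r² - 2r + 17 = 0 has discriminant (-2)² - 4·(17) = -64 < 0, so r = 1 ± 4i.
Hence x_h = C1*cos(4*t)*exp(t) + C2*exp(t)*sin(4*t).
Try x_p = A*cos(4*t) + B*sin(4*t). Substituting and equating the coefficients of cos(4t) and sin(4t) gives A = -1/65, B = 8/65, so x_p = -cos(4*t)/65 + 8*sin(4*t)/65.

x = -cos(4*t)/65 + 8*sin(4*t)/65 + C1*cos(4*t)*exp(t) + C2*exp(t)*sin(4*t)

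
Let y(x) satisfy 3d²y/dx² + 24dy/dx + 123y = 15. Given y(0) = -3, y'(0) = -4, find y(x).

Divide through by 3: y'' + 8y' + 41y = 5.
Characteristic equation r² + 8r + 41 = 0 has discriminant (8)² - 4·(41) = -100 < 0, so r = -4 ± 5i.
Hence y_h = C1*cos(5*x)*exp(-4*x) + C2*exp(-4*x)*sin(5*x).
For the particular solution try y_p = A0. Substituting and matching coefficients of each power of x gives A0 = 5/41, so y_p = 5/41.
General solution: y = 5/41 + C1*cos(5*x)*exp(-4*x) + C2*exp(-4*x)*sin(5*x).
Apply the initial conditions: y(0) = 5/41 + C1 = -3 and y'(0) = -4*C1 + 5*C2 = -4. Solving gives C1 = -128/41, C2 = -676/205.

y = 5/41 - 676*exp(-4*x)*sin(5*x)/205 - 128*cos(5*x)*exp(-4*x)/41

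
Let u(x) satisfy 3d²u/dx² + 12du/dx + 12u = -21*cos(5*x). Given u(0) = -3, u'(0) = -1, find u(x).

u = -2670*exp(-2*x)/841 - 140*sin(5*x)/841 + 147*cos(5*x)/841 - 189*x*exp(-2*x)/29

Divide through by 3: u'' + 4u' + 4u = -7*cos(5*x).
Characteristic equation r² + 4r + 4 = 0 has discriminant (4)² - 4·(4) = 0, so r = -2 is a repeated root.
Hence u_h = (C1 + C2*x)*exp(-2*x).
Try u_p = A*cos(5*x) + B*sin(5*x). Substituting and equating the coefficients of cos(5x) and sin(5x) gives A = 147/841, B = -140/841, so u_p = -140*sin(5*x)/841 + 147*cos(5*x)/841.
General solution: u = -140*sin(5*x)/841 + 147*cos(5*x)/841 + C1*exp(-2*x) + C2*x*exp(-2*x).
Apply the initial conditions: u(0) = 147/841 + C1 = -3 and u'(0) = -700/841 + C2 - 2*C1 = -1. Solving gives C1 = -2670/841, C2 = -189/29.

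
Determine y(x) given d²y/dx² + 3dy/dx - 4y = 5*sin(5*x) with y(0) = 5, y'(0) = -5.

y = -145*sin(5*x)/1066 - 75*cos(5*x)/1066 + 77*exp(-4*x)/41 + 83*exp(x)/26

Characteristic equation r² + 3r - 4 = 0 factors as (r - 1)(r + 4) = 0, so r = 1, -4.
Hence y_h = C1*exp(x) + C2*exp(-4*x).
Try y_p = A*cos(5*x) + B*sin(5*x). Substituting and equating the coefficients of cos(5x) and sin(5x) gives A = -75/1066, B = -145/1066, so y_p = -145*sin(5*x)/1066 - 75*cos(5*x)/1066.
General solution: y = -145*sin(5*x)/1066 - 75*cos(5*x)/1066 + C1*exp(x) + C2*exp(-4*x).
Apply the initial conditions: y(0) = -75/1066 + C1 + C2 = 5 and y'(0) = -725/1066 + C1 - 4*C2 = -5. Solving gives C1 = 83/26, C2 = 77/41.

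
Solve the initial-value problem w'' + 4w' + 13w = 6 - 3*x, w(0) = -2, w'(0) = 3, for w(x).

Characteristic equation r² + 4r + 13 = 0 has discriminant (4)² - 4·(13) = -36 < 0, so r = -2 ± 3i.
Hence w_h = C1*cos(3*x)*exp(-2*x) + C2*exp(-2*x)*sin(3*x).
For the particular solution try w_p = A0 + A1*x. Substituting and matching coefficients of each power of x gives A0 = 90/169, A1 = -3/13, so w_p = 90/169 - 3*x/13.
General solution: w = 90/169 - 3*x/13 + C1*cos(3*x)*exp(-2*x) + C2*exp(-2*x)*sin(3*x).
Apply the initial conditions: w(0) = 90/169 + C1 = -2 and w'(0) = -3/13 - 2*C1 + 3*C2 = 3. Solving gives C1 = -428/169, C2 = -310/507.

w = 90/169 - 3*x/13 - 428*cos(3*x)*exp(-2*x)/169 - 310*exp(-2*x)*sin(3*x)/507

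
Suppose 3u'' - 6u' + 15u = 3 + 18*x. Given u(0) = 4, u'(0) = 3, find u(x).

Divide through by 3: u'' - 2u' + 5u = 1 + 6*x.
Characteristic equation r² - 2r + 5 = 0 has discriminant (-2)² - 4·(5) = -16 < 0, so r = 1 ± 2i.
Hence u_h = C1*cos(2*x)*exp(x) + C2*exp(x)*sin(2*x).
For the particular solution try u_p = A0 + A1*x. Substituting and matching coefficients of each power of x gives A0 = 17/25, A1 = 6/5, so u_p = 17/25 + 6*x/5.
General solution: u = 17/25 + 6*x/5 + C1*cos(2*x)*exp(x) + C2*exp(x)*sin(2*x).
Apply the initial conditions: u(0) = 17/25 + C1 = 4 and u'(0) = 6/5 + C1 + 2*C2 = 3. Solving gives C1 = 83/25, C2 = -19/25.

u = 17/25 + 6*x/5 - 19*exp(x)*sin(2*x)/25 + 83*cos(2*x)*exp(x)/25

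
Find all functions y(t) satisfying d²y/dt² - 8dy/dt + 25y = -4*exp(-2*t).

y = -4*exp(-2*t)/45 + C1*cos(3*t)*exp(4*t) + C2*exp(4*t)*sin(3*t)

Characteristic equation r² - 8r + 25 = 0 has discriminant (-8)² - 4·(25) = -36 < 0, so r = 4 ± 3i.
Hence y_h = C1*cos(3*t)*exp(4*t) + C2*exp(4*t)*sin(3*t).
Try y_p = A*exp(-2*t). Substituting into the equation and dividing by exp(-2*t) gives A = -4/45, so y_p = -4*exp(-2*t)/45.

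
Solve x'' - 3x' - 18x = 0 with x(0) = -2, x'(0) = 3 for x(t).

Characteristic equation r² - 3r - 18 = 0 factors as (r - 6)(r + 3) = 0, so r = 6, -3.
Hence x_h = C1*exp(6*t) + C2*exp(-3*t).
Apply the initial conditions: x(0) = C1 + C2 = -2 and x'(0) = -3*C2 + 6*C1 = 3. Solving gives C1 = -1/3, C2 = -5/3.

x = -5*exp(-3*t)/3 - exp(6*t)/3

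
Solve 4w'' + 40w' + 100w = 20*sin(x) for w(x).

Divide through by 4: w'' + 10w' + 25w = 5*sin(x).
Characteristic equation r² + 10r + 25 = 0 has discriminant (10)² - 4·(25) = 0, so r = -5 is a repeated root.
Hence w_h = (C1 + C2*x)*exp(-5*x).
Try w_p = A*cos(x) + B*sin(x). Substituting and equating the coefficients of cos(x) and sin(x) gives A = -25/338, B = 30/169, so w_p = -25*cos(x)/338 + 30*sin(x)/169.

w = -25*cos(x)/338 + 30*sin(x)/169 + C1*exp(-5*x) + C2*x*exp(-5*x)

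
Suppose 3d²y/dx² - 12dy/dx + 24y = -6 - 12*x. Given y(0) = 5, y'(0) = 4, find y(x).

y = -1/2 - x/2 - 13*exp(2*x)*sin(2*x)/4 + 11*cos(2*x)*exp(2*x)/2

Divide through by 3: y'' - 4y' + 8y = -2 - 4*x.
Characteristic equation r² - 4r + 8 = 0 has discriminant (-4)² - 4·(8) = -16 < 0, so r = 2 ± 2i.
Hence y_h = C1*cos(2*x)*exp(2*x) + C2*exp(2*x)*sin(2*x).
For the particular solution try y_p = A0 + A1*x. Substituting and matching coefficients of each power of x gives A0 = -1/2, A1 = -1/2, so y_p = -1/2 - x/2.
General solution: y = -1/2 - x/2 + C1*cos(2*x)*exp(2*x) + C2*exp(2*x)*sin(2*x).
Apply the initial conditions: y(0) = -1/2 + C1 = 5 and y'(0) = -1/2 + 2*C1 + 2*C2 = 4. Solving gives C1 = 11/2, C2 = -13/4.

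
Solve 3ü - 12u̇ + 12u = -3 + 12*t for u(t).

u = 3/4 + t + C1*exp(2*t) + C2*t*exp(2*t)

Divide through by 3: u'' - 4u' + 4u = -1 + 4*t.
Characteristic equation r² - 4r + 4 = 0 has discriminant (-4)² - 4·(4) = 0, so r = 2 is a repeated root.
Hence u_h = (C1 + C2*t)*exp(2*t).
For the particular solution try u_p = A0 + A1*t. Substituting and matching coefficients of each power of t gives A0 = 3/4, A1 = 1, so u_p = 3/4 + t.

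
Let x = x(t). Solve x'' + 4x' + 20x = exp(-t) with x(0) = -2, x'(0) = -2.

x = exp(-t)/17 - 103*exp(-2*t)*sin(4*t)/68 - 35*cos(4*t)*exp(-2*t)/17

Characteristic equation r² + 4r + 20 = 0 has discriminant (4)² - 4·(20) = -64 < 0, so r = -2 ± 4i.
Hence x_h = C1*cos(4*t)*exp(-2*t) + C2*exp(-2*t)*sin(4*t).
Try x_p = A*exp(-t). Substituting into the equation and dividing by exp(-t) gives A = 1/17, so x_p = exp(-t)/17.
General solution: x = exp(-t)/17 + C1*cos(4*t)*exp(-2*t) + C2*exp(-2*t)*sin(4*t).
Apply the initial conditions: x(0) = 1/17 + C1 = -2 and x'(0) = -1/17 - 2*C1 + 4*C2 = -2. Solving gives C1 = -35/17, C2 = -103/68.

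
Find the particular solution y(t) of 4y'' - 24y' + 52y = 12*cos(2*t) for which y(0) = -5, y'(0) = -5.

y = -4*sin(2*t)/25 + 3*cos(2*t)/25 - 128*cos(2*t)*exp(3*t)/25 + 267*exp(3*t)*sin(2*t)/50

Divide through by 4: y'' - 6y' + 13y = 3*cos(2*t).
Characteristic equation r² - 6r + 13 = 0 has discriminant (-6)² - 4·(13) = -16 < 0, so r = 3 ± 2i.
Hence y_h = C1*cos(2*t)*exp(3*t) + C2*exp(3*t)*sin(2*t).
Try y_p = A*cos(2*t) + B*sin(2*t). Substituting and equating the coefficients of cos(2t) and sin(2t) gives A = 3/25, B = -4/25, so y_p = -4*sin(2*t)/25 + 3*cos(2*t)/25.
General solution: y = -4*sin(2*t)/25 + 3*cos(2*t)/25 + C1*cos(2*t)*exp(3*t) + C2*exp(3*t)*sin(2*t).
Apply the initial conditions: y(0) = 3/25 + C1 = -5 and y'(0) = -8/25 + 2*C2 + 3*C1 = -5. Solving gives C1 = -128/25, C2 = 267/50.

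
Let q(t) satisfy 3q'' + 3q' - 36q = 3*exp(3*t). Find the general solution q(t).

q = C1*exp(-4*t) + C2*exp(3*t) + t*exp(3*t)/7

Divide through by 3: q'' + q' - 12q = exp(3*t).
Characteristic equation r² + r - 12 = 0 factors as (r + 4)(r - 3) = 0, so r = -4, 3.
Hence q_h = C1*exp(-4*t) + C2*exp(3*t).
Since exp(3*t) solves the homogeneous equation (r = 3 is a root of multiplicity 1), multiply the trial by t. Try q_p = A*t*exp(3*t). Substituting into the equation and dividing by exp(3*t) gives A = 1/7, so q_p = t*exp(3*t)/7.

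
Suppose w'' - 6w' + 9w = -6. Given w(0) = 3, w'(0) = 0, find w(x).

w = -2/3 + 11*exp(3*x)/3 - 11*x*exp(3*x)

Characteristic equation r² - 6r + 9 = 0 has discriminant (-6)² - 4·(9) = 0, so r = 3 is a repeated root.
Hence w_h = (C1 + C2*x)*exp(3*x).
For the particular solution try w_p = A0. Substituting and matching coefficients of each power of x gives A0 = -2/3, so w_p = -2/3.
General solution: w = -2/3 + C1*exp(3*x) + C2*x*exp(3*x).
Apply the initial conditions: w(0) = -2/3 + C1 = 3 and w'(0) = C2 + 3*C1 = 0. Solving gives C1 = 11/3, C2 = -11.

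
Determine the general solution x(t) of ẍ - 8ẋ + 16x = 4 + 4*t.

Characteristic equation r² - 8r + 16 = 0 has discriminant (-8)² - 4·(16) = 0, so r = 4 is a repeated root.
Hence x_h = (C1 + C2*t)*exp(4*t).
For the particular solution try x_p = A0 + A1*t. Substituting and matching coefficients of each power of t gives A0 = 3/8, A1 = 1/4, so x_p = 3/8 + t/4.

x = 3/8 + t/4 + C1*exp(4*t) + C2*t*exp(4*t)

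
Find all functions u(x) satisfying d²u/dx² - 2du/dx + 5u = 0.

u = C1*cos(2*x)*exp(x) + C2*exp(x)*sin(2*x)

Characteristic equation r² - 2r + 5 = 0 has discriminant (-2)² - 4·(5) = -16 < 0, so r = 1 ± 2i.
Hence u_h = C1*cos(2*x)*exp(x) + C2*exp(x)*sin(2*x).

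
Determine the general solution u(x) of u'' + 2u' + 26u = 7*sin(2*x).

Characteristic equation r² + 2r + 26 = 0 has discriminant (2)² - 4·(26) = -100 < 0, so r = -1 ± 5i.
Hence u_h = C1*cos(5*x)*exp(-x) + C2*exp(-x)*sin(5*x).
Try u_p = A*cos(2*x) + B*sin(2*x). Substituting and equating the coefficients of cos(2x) and sin(2x) gives A = -7/125, B = 77/250, so u_p = -7*cos(2*x)/125 + 77*sin(2*x)/250.

u = -7*cos(2*x)/125 + 77*sin(2*x)/250 + C1*cos(5*x)*exp(-x) + C2*exp(-x)*sin(5*x)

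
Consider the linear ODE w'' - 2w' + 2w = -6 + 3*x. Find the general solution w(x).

Characteristic equation r² - 2r + 2 = 0 has discriminant (-2)² - 4·(2) = -4 < 0, so r = 1 ± i.
Hence w_h = C1*cos(x)*exp(x) + C2*exp(x)*sin(x).
For the particular solution try w_p = A0 + A1*x. Substituting and matching coefficients of each power of x gives A0 = -3/2, A1 = 3/2, so w_p = -3/2 + 3*x/2.

w = -3/2 + 3*x/2 + C1*cos(x)*exp(x) + C2*exp(x)*sin(x)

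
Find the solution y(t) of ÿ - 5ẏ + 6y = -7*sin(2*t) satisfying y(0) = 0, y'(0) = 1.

Characteristic equation r² - 5r + 6 = 0 factors as (r - 2)(r - 3) = 0, so r = 2, 3.
Hence y_h = C1*exp(2*t) + C2*exp(3*t).
Try y_p = A*cos(2*t) + B*sin(2*t). Substituting and equating the coefficients of cos(2t) and sin(2t) gives A = -35/52, B = -7/52, so y_p = -35*cos(2*t)/52 - 7*sin(2*t)/52.
General solution: y = -35*cos(2*t)/52 - 7*sin(2*t)/52 + C1*exp(2*t) + C2*exp(3*t).
Apply the initial conditions: y(0) = -35/52 + C1 + C2 = 0 and y'(0) = -7/26 + 2*C1 + 3*C2 = 1. Solving gives C1 = 3/4, C2 = -1/13.

y = -35*cos(2*t)/52 - 7*sin(2*t)/52 - exp(3*t)/13 + 3*exp(2*t)/4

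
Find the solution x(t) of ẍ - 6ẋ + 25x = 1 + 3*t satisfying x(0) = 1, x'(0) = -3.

Characteristic equation r² - 6r + 25 = 0 has discriminant (-6)² - 4·(25) = -64 < 0, so r = 3 ± 4i.
Hence x_h = C1*cos(4*t)*exp(3*t) + C2*exp(3*t)*sin(4*t).
For the particular solution try x_p = A0 + A1*t. Substituting and matching coefficients of each power of t gives A0 = 43/625, A1 = 3/25, so x_p = 43/625 + 3*t/25.
General solution: x = 43/625 + 3*t/25 + C1*cos(4*t)*exp(3*t) + C2*exp(3*t)*sin(4*t).
Apply the initial conditions: x(0) = 43/625 + C1 = 1 and x'(0) = 3/25 + 3*C1 + 4*C2 = -3. Solving gives C1 = 582/625, C2 = -924/625.

x = 43/625 + 3*t/25 - 924*exp(3*t)*sin(4*t)/625 + 582*cos(4*t)*exp(3*t)/625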